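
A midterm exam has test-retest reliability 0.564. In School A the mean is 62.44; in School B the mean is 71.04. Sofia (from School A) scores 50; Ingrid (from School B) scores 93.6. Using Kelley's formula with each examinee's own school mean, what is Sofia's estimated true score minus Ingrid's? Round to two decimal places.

-28.34

T̂_Sofia = 0.564(50) + 0.436(62.44) = 55.4238
T̂_Ingrid = 0.564(93.6) + 0.436(71.04) = 83.7638
Difference = 55.4238 − 83.7638 = -28.3400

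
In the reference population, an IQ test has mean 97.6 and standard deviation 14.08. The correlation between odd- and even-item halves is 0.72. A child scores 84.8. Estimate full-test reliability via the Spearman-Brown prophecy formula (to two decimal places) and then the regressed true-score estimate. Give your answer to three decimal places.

86.848

Spearman-Brown: ρ = 2r/(1 + r) = 2(0.72)/(1 + 0.72) = 1.440/1.72 = 0.8372 → 0.84
T̂ = ρX + (1 − ρ)μ
  = 0.84 × 84.8 + 0.16 × 97.6
  = 71.232 + 15.616
  = 86.8480
  ≈ 86.848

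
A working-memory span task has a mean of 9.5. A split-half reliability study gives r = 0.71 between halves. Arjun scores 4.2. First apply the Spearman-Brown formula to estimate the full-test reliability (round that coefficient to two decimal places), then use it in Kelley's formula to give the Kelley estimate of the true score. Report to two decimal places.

Spearman-Brown: ρ = 2r/(1 + r) = 2(0.71)/(1 + 0.71) = 1.420/1.71 = 0.8304 → 0.83
T̂ = 0.83(4.2) + 0.17(9.5) = 3.486 + 1.615 = 5.101 → 5.10

5.10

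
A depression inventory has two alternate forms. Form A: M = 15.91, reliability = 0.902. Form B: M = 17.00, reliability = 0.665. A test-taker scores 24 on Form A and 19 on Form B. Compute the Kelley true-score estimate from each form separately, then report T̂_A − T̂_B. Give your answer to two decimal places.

T̂_A = 0.902(24) + 0.098(15.91) = 23.2072
T̂_B = 0.665(19) + 0.335(17.00) = 18.3300
T̂_A − T̂_B = 4.8772

4.88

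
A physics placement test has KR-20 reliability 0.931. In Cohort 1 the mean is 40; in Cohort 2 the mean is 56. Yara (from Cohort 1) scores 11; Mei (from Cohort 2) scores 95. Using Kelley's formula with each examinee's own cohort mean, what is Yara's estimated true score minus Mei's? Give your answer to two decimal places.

-79.31

T̂_Yara = 0.931(11) + 0.069(40) = 13.0010
T̂_Mei = 0.931(95) + 0.069(56) = 92.3090
Difference = 13.0010 − 92.3090 = -79.3080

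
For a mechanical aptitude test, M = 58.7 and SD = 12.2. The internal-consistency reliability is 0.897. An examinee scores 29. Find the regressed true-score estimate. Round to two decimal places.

32.06

Kelley's formula gives T̂ = 0.897·29 + 0.103·58.7 = 26.013 + 6.0461 = 32.059.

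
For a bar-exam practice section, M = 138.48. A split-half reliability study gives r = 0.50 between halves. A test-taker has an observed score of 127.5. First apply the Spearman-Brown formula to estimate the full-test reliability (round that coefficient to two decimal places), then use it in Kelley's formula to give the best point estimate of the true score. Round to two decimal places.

131.12

Spearman-Brown: ρ = 2r/(1 + r) = 2(0.50)/(1 + 0.50) = 1.000/1.50 = 0.6667 → 0.67
T̂ = 0.67(127.5) + 0.33(138.48) = 85.425 + 45.6984 = 131.123 → 131.12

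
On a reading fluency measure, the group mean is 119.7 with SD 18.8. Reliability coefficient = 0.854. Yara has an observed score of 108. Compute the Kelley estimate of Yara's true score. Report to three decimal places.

T̂ = 0.854(108) + 0.146(119.7) = 92.232 + 17.4762 = 109.7082 → 109.708

109.708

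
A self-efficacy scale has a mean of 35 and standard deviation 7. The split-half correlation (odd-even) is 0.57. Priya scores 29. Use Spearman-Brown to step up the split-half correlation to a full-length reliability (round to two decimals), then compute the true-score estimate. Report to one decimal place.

30.6

Spearman-Brown: ρ = 2r/(1 + r) = 2(0.57)/(1 + 0.57) = 1.140/1.57 = 0.7261 → 0.73
T̂ = ρX + (1 − ρ)μ
  = 0.73 × 29 + 0.27 × 35
  = 21.17 + 9.45
  = 30.62
  ≈ 30.6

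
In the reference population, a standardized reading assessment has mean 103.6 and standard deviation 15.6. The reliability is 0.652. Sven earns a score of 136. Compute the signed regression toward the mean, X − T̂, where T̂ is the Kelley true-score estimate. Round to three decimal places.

T̂ = ρX + (1 − ρ)μ
  = 0.652 × 136 + 0.348 × 103.6
  = 88.672 + 36.0528
  = 124.72480
  ≈ 124.7248
X − T̂ = 136 − 124.7248 = 11.2752 → 11.275

11.275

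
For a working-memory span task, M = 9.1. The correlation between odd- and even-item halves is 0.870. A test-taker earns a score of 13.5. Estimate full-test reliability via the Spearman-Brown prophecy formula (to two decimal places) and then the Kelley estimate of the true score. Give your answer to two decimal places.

13.19

Spearman-Brown: ρ = 2r/(1 + r) = 2(0.870)/(1 + 0.870) = 1.7400/1.870 = 0.9305 → 0.93
T̂ = 0.93(13.5) + 0.07(9.1) = 12.555 + 0.637 = 13.192 → 13.19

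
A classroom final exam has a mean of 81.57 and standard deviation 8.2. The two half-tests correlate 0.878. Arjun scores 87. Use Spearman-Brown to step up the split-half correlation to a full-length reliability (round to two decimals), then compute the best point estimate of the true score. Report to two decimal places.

Spearman-Brown: ρ = 2r/(1 + r) = 2(0.878)/(1 + 0.878) = 1.7560/1.878 = 0.9350 → 0.94
Weight the observed score by reliability and the mean by (1 − reliability): T̂ = 0.94·87 + 0.06·81.57 = 81.78 + 4.8942 = 86.674.

86.67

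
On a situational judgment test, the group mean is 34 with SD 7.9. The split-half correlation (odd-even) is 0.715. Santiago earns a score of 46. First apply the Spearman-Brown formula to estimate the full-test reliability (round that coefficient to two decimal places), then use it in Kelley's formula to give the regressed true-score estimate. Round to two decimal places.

43.96

Spearman-Brown: ρ = 2r/(1 + r) = 2(0.715)/(1 + 0.715) = 1.4300/1.715 = 0.8338 → 0.83
T̂ = ρX + (1 − ρ)μ
  = 0.83 × 46 + 0.17 × 34
  = 38.18 + 5.78
  = 43.960
  ≈ 43.96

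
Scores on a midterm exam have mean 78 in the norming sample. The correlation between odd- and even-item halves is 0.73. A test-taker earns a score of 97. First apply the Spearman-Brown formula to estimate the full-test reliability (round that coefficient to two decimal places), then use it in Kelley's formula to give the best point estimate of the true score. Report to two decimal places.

93.96

Spearman-Brown: ρ = 2r/(1 + r) = 2(0.73)/(1 + 0.73) = 1.460/1.73 = 0.8439 → 0.84
Kelley's formula gives T̂ = 0.84·97 + 0.16·78 = 81.48 + 12.48 = 93.960.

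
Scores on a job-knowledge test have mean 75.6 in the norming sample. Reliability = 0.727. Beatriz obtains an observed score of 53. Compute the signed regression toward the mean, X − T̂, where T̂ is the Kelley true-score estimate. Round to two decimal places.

-6.17

T̂ = 0.727(53) + 0.273(75.6) = 38.531 + 20.6388 = 59.1698 → 59.170
X − T̂ = 53 − 59.170 = -6.170 → -6.17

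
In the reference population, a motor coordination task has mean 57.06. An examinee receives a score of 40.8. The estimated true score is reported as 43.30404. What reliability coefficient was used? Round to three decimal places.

0.846

T̂ = ρX + (1 − ρ)μ  ⇒  T̂ − μ = ρ(X − μ)
ρ = (T̂ − μ)/(X − μ) = (43.30404 − 57.06) / (40.8 − 57.06) = -13.75596 / -16.26 = 0.84600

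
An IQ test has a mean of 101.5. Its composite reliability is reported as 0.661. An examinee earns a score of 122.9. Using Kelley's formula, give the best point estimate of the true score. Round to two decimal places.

115.65

Weight the observed score by reliability and the mean by (1 − reliability): T̂ = 0.661·122.9 + 0.339·101.5 = 81.2369 + 34.4085 = 115.645.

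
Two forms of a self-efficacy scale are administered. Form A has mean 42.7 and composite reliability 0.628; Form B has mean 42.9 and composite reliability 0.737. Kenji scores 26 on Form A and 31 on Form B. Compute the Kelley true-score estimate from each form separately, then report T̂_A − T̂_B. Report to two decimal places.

T̂_A = 0.628(26) + 0.372(42.7) = 32.2124
T̂_B = 0.737(31) + 0.263(42.9) = 34.1297
T̂_A − T̂_B = -1.9173

-1.92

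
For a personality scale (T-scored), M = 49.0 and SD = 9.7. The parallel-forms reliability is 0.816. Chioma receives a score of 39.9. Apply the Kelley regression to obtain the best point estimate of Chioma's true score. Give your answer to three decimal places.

41.574

T̂ = 0.816(39.9) + 0.184(49.0) = 32.5584 + 9.0160 = 41.5744 → 41.574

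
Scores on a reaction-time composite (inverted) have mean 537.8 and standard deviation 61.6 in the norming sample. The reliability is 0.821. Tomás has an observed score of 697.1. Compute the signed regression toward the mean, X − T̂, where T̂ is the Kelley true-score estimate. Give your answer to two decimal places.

T̂ = 0.821(697.1) + 0.179(537.8) = 572.3191 + 96.2662 = 668.5853 → 668.585
X − T̂ = 697.1 − 668.585 = 28.515 → 28.51

28.51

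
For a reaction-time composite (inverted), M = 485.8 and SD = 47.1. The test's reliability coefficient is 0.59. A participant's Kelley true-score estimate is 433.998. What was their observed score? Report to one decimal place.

398.0

T̂ = ρX + (1 − ρ)μ  ⇒  X = (T̂ − (1 − ρ)μ) / ρ
X = (433.998 − 0.41 × 485.8) / 0.59 = (433.998 − 199.178) / 0.59 = 234.820 / 0.59 = 398.000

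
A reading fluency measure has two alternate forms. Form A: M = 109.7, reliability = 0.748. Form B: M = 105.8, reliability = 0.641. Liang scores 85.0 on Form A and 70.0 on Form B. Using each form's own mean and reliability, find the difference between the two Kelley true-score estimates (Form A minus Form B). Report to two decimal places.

T̂_A = 0.748(85.0) + 0.252(109.7) = 91.2244
T̂_B = 0.641(70.0) + 0.359(105.8) = 82.8522
T̂_A − T̂_B = 8.3722

8.37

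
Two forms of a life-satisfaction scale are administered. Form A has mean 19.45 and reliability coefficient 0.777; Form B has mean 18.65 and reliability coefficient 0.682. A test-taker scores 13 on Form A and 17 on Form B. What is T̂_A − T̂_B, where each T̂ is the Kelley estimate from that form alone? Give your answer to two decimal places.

T̂_A = 0.777(13) + 0.223(19.45) = 14.4383
T̂_B = 0.682(17) + 0.318(18.65) = 17.5247
T̂_A − T̂_B = -3.0863

-3.09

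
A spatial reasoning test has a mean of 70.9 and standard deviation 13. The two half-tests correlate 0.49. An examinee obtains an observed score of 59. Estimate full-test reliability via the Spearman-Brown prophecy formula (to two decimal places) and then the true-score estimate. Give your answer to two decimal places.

Spearman-Brown: ρ = 2r/(1 + r) = 2(0.49)/(1 + 0.49) = 0.980/1.49 = 0.6577 → 0.66
Kelley's formula gives T̂ = 0.66·59 + 0.34·70.9 = 38.94 + 24.106 = 63.046.

63.05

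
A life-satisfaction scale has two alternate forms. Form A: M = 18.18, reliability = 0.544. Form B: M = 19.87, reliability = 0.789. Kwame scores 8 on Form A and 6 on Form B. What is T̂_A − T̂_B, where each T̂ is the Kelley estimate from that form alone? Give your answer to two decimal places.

3.72

T̂_A = 0.544(8) + 0.456(18.18) = 12.6421
T̂_B = 0.789(6) + 0.211(19.87) = 8.9266
T̂_A − T̂_B = 3.7155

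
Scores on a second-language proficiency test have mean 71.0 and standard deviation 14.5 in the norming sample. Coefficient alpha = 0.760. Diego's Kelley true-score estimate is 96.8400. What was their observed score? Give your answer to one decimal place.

T̂ = ρX + (1 − ρ)μ  ⇒  X = (T̂ − (1 − ρ)μ) / ρ
X = (96.8400 − 0.240 × 71.0) / 0.760 = (96.8400 − 17.0400) / 0.760 = 79.8000 / 0.760 = 105.000

105.0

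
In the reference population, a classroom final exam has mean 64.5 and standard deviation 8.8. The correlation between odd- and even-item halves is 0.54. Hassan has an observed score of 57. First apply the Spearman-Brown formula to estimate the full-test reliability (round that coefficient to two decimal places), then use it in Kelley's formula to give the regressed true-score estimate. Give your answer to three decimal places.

Spearman-Brown: ρ = 2r/(1 + r) = 2(0.54)/(1 + 0.54) = 1.080/1.54 = 0.7013 → 0.70
T̂ = 0.70(57) + 0.30(64.5) = 39.90 + 19.350 = 59.2500 → 59.250

59.250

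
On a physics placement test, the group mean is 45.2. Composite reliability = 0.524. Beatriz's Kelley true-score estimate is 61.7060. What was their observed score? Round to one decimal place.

76.7

T̂ = ρX + (1 − ρ)μ  ⇒  X = (T̂ − (1 − ρ)μ) / ρ
X = (61.7060 − 0.476 × 45.2) / 0.524 = (61.7060 − 21.5152) / 0.524 = 40.1908 / 0.524 = 76.700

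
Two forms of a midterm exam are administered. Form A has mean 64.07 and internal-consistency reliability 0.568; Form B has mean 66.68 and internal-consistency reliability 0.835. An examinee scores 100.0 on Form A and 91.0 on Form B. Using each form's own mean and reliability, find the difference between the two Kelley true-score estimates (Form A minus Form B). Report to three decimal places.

-2.509

T̂_A = 0.568(100.0) + 0.432(64.07) = 84.47824
T̂_B = 0.835(91.0) + 0.165(66.68) = 86.98720
T̂_A − T̂_B = -2.50896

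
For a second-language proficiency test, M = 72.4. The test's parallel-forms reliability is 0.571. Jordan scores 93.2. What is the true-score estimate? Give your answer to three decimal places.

Weight the observed score by reliability and the mean by (1 − reliability): T̂ = 0.571·93.2 + 0.429·72.4 = 53.2172 + 31.0596 = 84.2768.

84.277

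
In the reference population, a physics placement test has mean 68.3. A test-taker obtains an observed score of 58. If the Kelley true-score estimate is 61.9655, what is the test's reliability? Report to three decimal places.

0.615

T̂ = ρX + (1 − ρ)μ  ⇒  T̂ − μ = ρ(X − μ)
ρ = (T̂ − μ)/(X − μ) = (61.9655 − 68.3) / (58 − 68.3) = -6.3345 / -10.3 = 0.61500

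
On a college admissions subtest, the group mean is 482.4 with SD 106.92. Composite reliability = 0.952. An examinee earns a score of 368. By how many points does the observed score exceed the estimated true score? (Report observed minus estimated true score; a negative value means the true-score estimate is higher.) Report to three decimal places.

Weight the observed score by reliability and the mean by (1 − reliability): T̂ = 0.952·368 + 0.048·482.4 = 350.336 + 23.1552 = 373.49120.
X − T̂ = 368 − 373.4912 = -5.4912 → -5.491

-5.491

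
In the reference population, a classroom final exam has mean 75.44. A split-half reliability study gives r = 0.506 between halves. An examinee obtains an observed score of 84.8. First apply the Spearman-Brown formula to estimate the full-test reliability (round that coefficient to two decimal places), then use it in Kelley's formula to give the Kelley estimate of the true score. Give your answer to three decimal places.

Spearman-Brown: ρ = 2r/(1 + r) = 2(0.506)/(1 + 0.506) = 1.0120/1.506 = 0.6720 → 0.67
T̂ = 0.67(84.8) + 0.33(75.44) = 56.816 + 24.8952 = 81.7112 → 81.711

81.711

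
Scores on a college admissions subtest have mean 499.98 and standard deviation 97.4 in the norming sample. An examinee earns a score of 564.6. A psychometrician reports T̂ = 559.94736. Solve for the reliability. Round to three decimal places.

T̂ = ρX + (1 − ρ)μ  ⇒  T̂ − μ = ρ(X − μ)
ρ = (T̂ − μ)/(X − μ) = (559.94736 − 499.98) / (564.6 − 499.98) = 59.96736 / 64.62 = 0.92800

0.928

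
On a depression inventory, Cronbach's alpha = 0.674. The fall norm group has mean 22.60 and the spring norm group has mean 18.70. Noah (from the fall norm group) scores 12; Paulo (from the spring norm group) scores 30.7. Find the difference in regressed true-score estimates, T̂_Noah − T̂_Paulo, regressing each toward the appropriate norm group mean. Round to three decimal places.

T̂_Noah = 0.674(12) + 0.326(22.60) = 15.45560
T̂_Paulo = 0.674(30.7) + 0.326(18.70) = 26.78800
Difference = 15.45560 − 26.78800 = -11.33240

-11.332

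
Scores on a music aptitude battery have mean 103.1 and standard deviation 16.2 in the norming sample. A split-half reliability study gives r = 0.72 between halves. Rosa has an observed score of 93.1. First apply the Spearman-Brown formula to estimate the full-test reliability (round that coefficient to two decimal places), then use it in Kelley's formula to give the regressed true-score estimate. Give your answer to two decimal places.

94.70

Spearman-Brown: ρ = 2r/(1 + r) = 2(0.72)/(1 + 0.72) = 1.440/1.72 = 0.8372 → 0.84
T̂ = 0.84(93.1) + 0.16(103.1) = 78.204 + 16.496 = 94.700 → 94.70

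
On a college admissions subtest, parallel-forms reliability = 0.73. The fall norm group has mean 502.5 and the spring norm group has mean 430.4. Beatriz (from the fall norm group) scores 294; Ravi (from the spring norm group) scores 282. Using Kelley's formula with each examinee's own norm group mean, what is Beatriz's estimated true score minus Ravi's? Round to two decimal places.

T̂_Beatriz = 0.73(294) + 0.27(502.5) = 350.2950
T̂_Ravi = 0.73(282) + 0.27(430.4) = 322.0680
Difference = 350.2950 − 322.0680 = 28.2270

28.23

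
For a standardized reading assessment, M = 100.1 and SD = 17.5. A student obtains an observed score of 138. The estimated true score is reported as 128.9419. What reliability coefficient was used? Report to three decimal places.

T̂ = ρX + (1 − ρ)μ  ⇒  T̂ − μ = ρ(X − μ)
ρ = (T̂ − μ)/(X − μ) = (128.9419 − 100.1) / (138 − 100.1) = 28.8419 / 37.9 = 0.76100

0.761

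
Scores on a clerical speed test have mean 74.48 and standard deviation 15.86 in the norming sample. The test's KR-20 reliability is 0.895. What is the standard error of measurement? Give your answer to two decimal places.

5.14

SEM = SD · √(1 − ρ) = 15.86 × √0.105 = 15.86 × 0.3240 = 5.139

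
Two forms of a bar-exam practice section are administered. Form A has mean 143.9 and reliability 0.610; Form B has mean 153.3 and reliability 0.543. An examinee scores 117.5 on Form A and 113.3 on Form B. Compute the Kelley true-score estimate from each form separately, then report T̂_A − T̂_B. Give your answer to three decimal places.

-3.784

T̂_A = 0.610(117.5) + 0.390(143.9) = 127.79600
T̂_B = 0.543(113.3) + 0.457(153.3) = 131.58000
T̂_A − T̂_B = -3.78400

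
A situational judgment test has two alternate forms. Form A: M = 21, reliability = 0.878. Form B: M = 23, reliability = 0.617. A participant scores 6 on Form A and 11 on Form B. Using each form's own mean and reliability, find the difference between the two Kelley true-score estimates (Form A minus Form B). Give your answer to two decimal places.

T̂_A = 0.878(6) + 0.122(21) = 7.8300
T̂_B = 0.617(11) + 0.383(23) = 15.5960
T̂_A − T̂_B = -7.7660

-7.77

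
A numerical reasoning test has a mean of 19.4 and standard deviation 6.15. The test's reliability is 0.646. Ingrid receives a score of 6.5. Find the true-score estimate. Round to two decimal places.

Weight the observed score by reliability and the mean by (1 − reliability): T̂ = 0.646·6.5 + 0.354·19.4 = 4.1990 + 6.8676 = 11.067.

11.07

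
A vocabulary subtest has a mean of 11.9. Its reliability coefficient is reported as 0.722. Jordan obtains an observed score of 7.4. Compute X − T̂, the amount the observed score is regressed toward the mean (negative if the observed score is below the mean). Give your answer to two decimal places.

-1.25

T̂ = ρX + (1 − ρ)μ
  = 0.722 × 7.4 + 0.278 × 11.9
  = 5.3428 + 3.3082
  = 8.6510
  ≈ 8.651
X − T̂ = 7.4 − 8.651 = -1.251 → -1.25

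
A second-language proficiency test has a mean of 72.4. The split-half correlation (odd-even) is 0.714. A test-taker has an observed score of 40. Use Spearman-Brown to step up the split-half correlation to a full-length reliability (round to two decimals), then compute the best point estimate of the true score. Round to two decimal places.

45.51

Spearman-Brown: ρ = 2r/(1 + r) = 2(0.714)/(1 + 0.714) = 1.4280/1.714 = 0.8331 → 0.83
T̂ = 0.83(40) + 0.17(72.4) = 33.20 + 12.308 = 45.508 → 45.51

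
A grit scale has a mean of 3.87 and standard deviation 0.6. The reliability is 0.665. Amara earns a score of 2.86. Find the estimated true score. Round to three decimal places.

T̂ = ρX + (1 − ρ)μ
  = 0.665 × 2.86 + 0.335 × 3.87
  = 1.90190 + 1.29645
  = 3.1984
  ≈ 3.198

3.198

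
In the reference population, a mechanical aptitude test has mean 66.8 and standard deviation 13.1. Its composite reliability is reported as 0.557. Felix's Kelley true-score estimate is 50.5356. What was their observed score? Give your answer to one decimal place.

37.6

T̂ = ρX + (1 − ρ)μ  ⇒  X = (T̂ − (1 − ρ)μ) / ρ
X = (50.5356 − 0.443 × 66.8) / 0.557 = (50.5356 − 29.5924) / 0.557 = 20.9432 / 0.557 = 37.600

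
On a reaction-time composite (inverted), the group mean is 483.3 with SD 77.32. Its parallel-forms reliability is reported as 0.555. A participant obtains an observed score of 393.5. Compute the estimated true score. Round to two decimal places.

433.46

T̂ = 0.555(393.5) + 0.445(483.3) = 218.3925 + 215.0685 = 433.461 → 433.46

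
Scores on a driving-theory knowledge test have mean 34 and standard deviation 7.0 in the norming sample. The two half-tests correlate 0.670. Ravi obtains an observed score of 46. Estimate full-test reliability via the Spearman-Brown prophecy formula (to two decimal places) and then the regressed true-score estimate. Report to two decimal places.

43.60

Spearman-Brown: ρ = 2r/(1 + r) = 2(0.670)/(1 + 0.670) = 1.3400/1.670 = 0.8024 → 0.80
T̂ = 0.80(46) + 0.20(34) = 36.80 + 6.80 = 43.600 → 43.60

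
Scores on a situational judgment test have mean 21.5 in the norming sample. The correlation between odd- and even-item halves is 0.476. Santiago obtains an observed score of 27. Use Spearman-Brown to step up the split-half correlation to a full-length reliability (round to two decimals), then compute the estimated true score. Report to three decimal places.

25.020

Spearman-Brown: ρ = 2r/(1 + r) = 2(0.476)/(1 + 0.476) = 0.9520/1.476 = 0.6450 → 0.64
T̂ = ρX + (1 − ρ)μ
  = 0.64 × 27 + 0.36 × 21.5
  = 17.28 + 7.740
  = 25.0200
  ≈ 25.020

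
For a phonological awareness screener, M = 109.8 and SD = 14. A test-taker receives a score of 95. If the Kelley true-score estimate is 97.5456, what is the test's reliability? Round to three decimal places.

T̂ = ρX + (1 − ρ)μ  ⇒  T̂ − μ = ρ(X − μ)
ρ = (T̂ − μ)/(X − μ) = (97.5456 − 109.8) / (95 − 109.8) = -12.2544 / -14.8 = 0.82800

0.828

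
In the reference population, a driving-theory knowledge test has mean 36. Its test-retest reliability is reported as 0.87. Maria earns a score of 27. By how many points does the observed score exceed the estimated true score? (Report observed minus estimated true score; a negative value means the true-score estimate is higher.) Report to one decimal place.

-1.2

Kelley's formula gives T̂ = 0.87·27 + 0.13·36 = 23.49 + 4.68 = 28.170.
X − T̂ = 27 − 28.17 = -1.17 → -1.2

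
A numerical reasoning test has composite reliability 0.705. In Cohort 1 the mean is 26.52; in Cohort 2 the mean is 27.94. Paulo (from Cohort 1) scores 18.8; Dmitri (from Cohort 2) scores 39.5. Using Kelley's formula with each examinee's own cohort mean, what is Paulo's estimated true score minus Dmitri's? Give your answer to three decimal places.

T̂_Paulo = 0.705(18.8) + 0.295(26.52) = 21.07740
T̂_Dmitri = 0.705(39.5) + 0.295(27.94) = 36.08980
Difference = 21.07740 − 36.08980 = -15.01240

-15.012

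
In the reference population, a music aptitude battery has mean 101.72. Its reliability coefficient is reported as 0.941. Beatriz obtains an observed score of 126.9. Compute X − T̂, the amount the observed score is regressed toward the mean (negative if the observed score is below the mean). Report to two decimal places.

1.49

T̂ = ρX + (1 − ρ)μ
  = 0.941 × 126.9 + 0.059 × 101.72
  = 119.4129 + 6.00148
  = 125.4144
  ≈ 125.414
X − T̂ = 126.9 − 125.414 = 1.486 → 1.49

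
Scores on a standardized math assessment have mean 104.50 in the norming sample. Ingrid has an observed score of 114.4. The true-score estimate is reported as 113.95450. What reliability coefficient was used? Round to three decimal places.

T̂ = ρX + (1 − ρ)μ  ⇒  T̂ − μ = ρ(X − μ)
ρ = (T̂ − μ)/(X − μ) = (113.95450 − 104.50) / (114.4 − 104.50) = 9.45450 / 9.90 = 0.95500

0.955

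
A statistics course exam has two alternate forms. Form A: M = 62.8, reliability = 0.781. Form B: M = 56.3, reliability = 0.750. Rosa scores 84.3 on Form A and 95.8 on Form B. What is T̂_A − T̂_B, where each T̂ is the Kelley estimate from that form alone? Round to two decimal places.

-6.33

T̂_A = 0.781(84.3) + 0.219(62.8) = 79.5915
T̂_B = 0.750(95.8) + 0.250(56.3) = 85.9250
T̂_A − T̂_B = -6.3335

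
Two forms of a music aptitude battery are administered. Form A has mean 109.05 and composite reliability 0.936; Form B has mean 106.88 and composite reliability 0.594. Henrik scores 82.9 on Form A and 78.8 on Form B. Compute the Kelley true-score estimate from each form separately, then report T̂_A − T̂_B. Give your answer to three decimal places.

T̂_A = 0.936(82.9) + 0.064(109.05) = 84.57360
T̂_B = 0.594(78.8) + 0.406(106.88) = 90.20048
T̂_A − T̂_B = -5.62688

-5.627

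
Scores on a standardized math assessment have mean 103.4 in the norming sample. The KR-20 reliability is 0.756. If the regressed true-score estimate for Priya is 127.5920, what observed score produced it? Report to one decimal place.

T̂ = ρX + (1 − ρ)μ  ⇒  X = (T̂ − (1 − ρ)μ) / ρ
X = (127.5920 − 0.244 × 103.4) / 0.756 = (127.5920 − 25.2296) / 0.756 = 102.3624 / 0.756 = 135.400

135.4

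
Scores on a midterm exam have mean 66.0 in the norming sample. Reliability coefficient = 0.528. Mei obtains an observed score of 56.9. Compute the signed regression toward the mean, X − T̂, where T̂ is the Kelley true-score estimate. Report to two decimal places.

-4.30

Kelley's formula gives T̂ = 0.528·56.9 + 0.472·66.0 = 30.0432 + 31.1520 = 61.1952.
X − T̂ = 56.9 − 61.195 = -4.295 → -4.30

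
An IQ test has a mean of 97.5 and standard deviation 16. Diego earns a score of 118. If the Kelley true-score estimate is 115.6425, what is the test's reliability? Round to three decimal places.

0.885

T̂ = ρX + (1 − ρ)μ  ⇒  T̂ − μ = ρ(X − μ)
ρ = (T̂ − μ)/(X − μ) = (115.6425 − 97.5) / (118 − 97.5) = 18.1425 / 20.5 = 0.88500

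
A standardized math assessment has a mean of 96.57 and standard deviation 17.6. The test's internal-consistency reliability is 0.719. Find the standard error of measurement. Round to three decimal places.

SEM = SD · √(1 − ρ) = 17.6 × √0.281 = 17.6 × 0.5301 = 9.3297

9.330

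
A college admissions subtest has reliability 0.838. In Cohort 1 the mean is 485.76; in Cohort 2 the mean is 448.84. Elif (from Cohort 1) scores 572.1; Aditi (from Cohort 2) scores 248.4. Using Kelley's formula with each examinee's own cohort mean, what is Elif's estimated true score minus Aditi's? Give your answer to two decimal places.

T̂_Elif = 0.838(572.1) + 0.162(485.76) = 558.1129
T̂_Aditi = 0.838(248.4) + 0.162(448.84) = 280.8713
Difference = 558.1129 − 280.8713 = 277.2416

277.24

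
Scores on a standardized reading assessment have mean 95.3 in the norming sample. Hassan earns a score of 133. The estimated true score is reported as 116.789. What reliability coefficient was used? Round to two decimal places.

0.57

T̂ = ρX + (1 − ρ)μ  ⇒  T̂ − μ = ρ(X − μ)
ρ = (T̂ − μ)/(X − μ) = (116.789 − 95.3) / (133 − 95.3) = 21.489 / 37.7 = 0.5700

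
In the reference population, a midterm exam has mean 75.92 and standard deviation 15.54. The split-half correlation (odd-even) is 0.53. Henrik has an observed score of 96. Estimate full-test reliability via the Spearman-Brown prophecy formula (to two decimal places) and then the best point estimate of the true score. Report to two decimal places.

Spearman-Brown: ρ = 2r/(1 + r) = 2(0.53)/(1 + 0.53) = 1.060/1.53 = 0.6928 → 0.69
Weight the observed score by reliability and the mean by (1 − reliability): T̂ = 0.69·96 + 0.31·75.92 = 66.24 + 23.5352 = 89.775.

89.78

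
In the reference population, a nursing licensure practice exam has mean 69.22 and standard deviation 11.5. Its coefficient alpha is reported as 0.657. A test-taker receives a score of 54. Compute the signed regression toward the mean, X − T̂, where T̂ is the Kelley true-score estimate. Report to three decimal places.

-5.220

Weight the observed score by reliability and the mean by (1 − reliability): T̂ = 0.657·54 + 0.343·69.22 = 35.478 + 23.74246 = 59.22046.
X − T̂ = 54 − 59.2205 = -5.2205 → -5.220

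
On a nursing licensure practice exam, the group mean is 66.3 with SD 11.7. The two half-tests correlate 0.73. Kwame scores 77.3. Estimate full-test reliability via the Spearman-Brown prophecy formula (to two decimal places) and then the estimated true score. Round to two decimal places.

75.54

Spearman-Brown: ρ = 2r/(1 + r) = 2(0.73)/(1 + 0.73) = 1.460/1.73 = 0.8439 → 0.84
T̂ = 0.84(77.3) + 0.16(66.3) = 64.932 + 10.608 = 75.540 → 75.54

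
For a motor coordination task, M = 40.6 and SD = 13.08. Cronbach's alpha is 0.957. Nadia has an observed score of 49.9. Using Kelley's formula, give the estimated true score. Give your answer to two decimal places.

49.50

T̂ = ρX + (1 − ρ)μ
  = 0.957 × 49.9 + 0.043 × 40.6
  = 47.7543 + 1.7458
  = 49.500
  ≈ 49.50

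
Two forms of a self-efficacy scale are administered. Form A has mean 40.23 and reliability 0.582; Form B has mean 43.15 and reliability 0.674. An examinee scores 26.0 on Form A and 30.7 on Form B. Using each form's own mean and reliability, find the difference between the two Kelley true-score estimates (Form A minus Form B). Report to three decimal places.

T̂_A = 0.582(26.0) + 0.418(40.23) = 31.94814
T̂_B = 0.674(30.7) + 0.326(43.15) = 34.75870
T̂_A − T̂_B = -2.81056

-2.811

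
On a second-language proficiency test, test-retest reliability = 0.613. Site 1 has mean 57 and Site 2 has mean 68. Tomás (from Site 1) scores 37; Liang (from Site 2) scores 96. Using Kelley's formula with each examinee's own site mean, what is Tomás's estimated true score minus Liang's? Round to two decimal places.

T̂_Tomás = 0.613(37) + 0.387(57) = 44.7400
T̂_Liang = 0.613(96) + 0.387(68) = 85.1640
Difference = 44.7400 − 85.1640 = -40.4240

-40.42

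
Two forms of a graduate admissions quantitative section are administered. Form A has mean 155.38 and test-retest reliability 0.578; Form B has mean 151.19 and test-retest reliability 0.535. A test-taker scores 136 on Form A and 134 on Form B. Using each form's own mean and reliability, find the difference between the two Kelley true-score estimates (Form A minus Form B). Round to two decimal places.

2.19

T̂_A = 0.578(136) + 0.422(155.38) = 144.1784
T̂_B = 0.535(134) + 0.465(151.19) = 141.9933
T̂_A − T̂_B = 2.1850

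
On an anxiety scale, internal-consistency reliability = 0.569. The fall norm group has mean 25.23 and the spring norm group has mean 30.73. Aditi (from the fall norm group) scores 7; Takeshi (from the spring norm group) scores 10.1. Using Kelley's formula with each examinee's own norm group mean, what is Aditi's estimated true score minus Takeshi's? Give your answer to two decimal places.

-4.13

T̂_Aditi = 0.569(7) + 0.431(25.23) = 14.8571
T̂_Takeshi = 0.569(10.1) + 0.431(30.73) = 18.9915
Difference = 14.8571 − 18.9915 = -4.1344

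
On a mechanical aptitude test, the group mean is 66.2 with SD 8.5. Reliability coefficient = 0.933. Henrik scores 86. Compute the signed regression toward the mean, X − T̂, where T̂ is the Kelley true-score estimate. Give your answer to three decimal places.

1.327

Regress the observed score toward the mean by the unreliability: T̂ = 0.933·86 + 0.067·66.2 = 80.238 + 4.4354 = 84.67340.
X − T̂ = 86 − 84.6734 = 1.3266 → 1.327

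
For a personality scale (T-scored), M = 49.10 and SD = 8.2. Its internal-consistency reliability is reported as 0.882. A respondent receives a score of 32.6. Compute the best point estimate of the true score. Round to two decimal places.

34.55

T̂ = 0.882(32.6) + 0.118(49.10) = 28.7532 + 5.79380 = 34.547 → 34.55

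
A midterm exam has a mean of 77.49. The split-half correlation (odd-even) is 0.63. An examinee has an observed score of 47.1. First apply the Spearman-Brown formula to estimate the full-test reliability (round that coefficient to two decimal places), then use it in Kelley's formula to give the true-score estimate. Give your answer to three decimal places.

Spearman-Brown: ρ = 2r/(1 + r) = 2(0.63)/(1 + 0.63) = 1.260/1.63 = 0.7730 → 0.77
T̂ = 0.77(47.1) + 0.23(77.49) = 36.267 + 17.8227 = 54.0897 → 54.090

54.090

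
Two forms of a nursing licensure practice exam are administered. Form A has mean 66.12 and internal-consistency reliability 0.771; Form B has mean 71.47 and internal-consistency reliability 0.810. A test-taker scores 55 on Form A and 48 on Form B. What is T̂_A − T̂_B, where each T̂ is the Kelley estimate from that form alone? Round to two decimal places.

T̂_A = 0.771(55) + 0.229(66.12) = 57.5465
T̂_B = 0.810(48) + 0.190(71.47) = 52.4593
T̂_A − T̂_B = 5.0872

5.09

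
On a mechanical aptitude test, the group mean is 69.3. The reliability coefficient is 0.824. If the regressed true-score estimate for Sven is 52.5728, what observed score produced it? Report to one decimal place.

T̂ = ρX + (1 − ρ)μ  ⇒  X = (T̂ − (1 − ρ)μ) / ρ
X = (52.5728 − 0.176 × 69.3) / 0.824 = (52.5728 − 12.1968) / 0.824 = 40.3760 / 0.824 = 49.000

49.0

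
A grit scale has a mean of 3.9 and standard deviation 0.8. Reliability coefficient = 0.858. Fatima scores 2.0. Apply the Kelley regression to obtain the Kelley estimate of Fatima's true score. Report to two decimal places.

2.27

Kelley's formula gives T̂ = 0.858·2.0 + 0.142·3.9 = 1.7160 + 0.5538 = 2.270.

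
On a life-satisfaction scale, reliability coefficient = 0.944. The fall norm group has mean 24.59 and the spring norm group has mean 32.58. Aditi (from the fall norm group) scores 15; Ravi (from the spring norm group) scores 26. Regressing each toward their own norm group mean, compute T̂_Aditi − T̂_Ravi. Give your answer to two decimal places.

T̂_Aditi = 0.944(15) + 0.056(24.59) = 15.5370
T̂_Ravi = 0.944(26) + 0.056(32.58) = 26.3685
Difference = 15.5370 − 26.3685 = -10.8314

-10.83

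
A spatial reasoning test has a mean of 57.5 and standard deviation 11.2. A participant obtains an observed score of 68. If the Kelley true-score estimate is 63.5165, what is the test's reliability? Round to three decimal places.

T̂ = ρX + (1 − ρ)μ  ⇒  T̂ − μ = ρ(X − μ)
ρ = (T̂ − μ)/(X − μ) = (63.5165 − 57.5) / (68 − 57.5) = 6.0165 / 10.5 = 0.57300

0.573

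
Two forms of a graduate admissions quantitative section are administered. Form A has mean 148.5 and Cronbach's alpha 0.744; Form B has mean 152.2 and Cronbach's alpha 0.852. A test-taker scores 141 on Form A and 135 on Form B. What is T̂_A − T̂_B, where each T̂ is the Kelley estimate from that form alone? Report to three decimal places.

T̂_A = 0.744(141) + 0.256(148.5) = 142.92000
T̂_B = 0.852(135) + 0.148(152.2) = 137.54560
T̂_A − T̂_B = 5.37440

5.374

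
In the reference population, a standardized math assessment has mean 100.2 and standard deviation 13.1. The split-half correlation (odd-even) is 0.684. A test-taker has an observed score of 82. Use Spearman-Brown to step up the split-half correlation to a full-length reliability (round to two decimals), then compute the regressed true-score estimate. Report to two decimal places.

85.46

Spearman-Brown: ρ = 2r/(1 + r) = 2(0.684)/(1 + 0.684) = 1.3680/1.684 = 0.8124 → 0.81
T̂ = 0.81(82) + 0.19(100.2) = 66.42 + 19.038 = 85.458 → 85.46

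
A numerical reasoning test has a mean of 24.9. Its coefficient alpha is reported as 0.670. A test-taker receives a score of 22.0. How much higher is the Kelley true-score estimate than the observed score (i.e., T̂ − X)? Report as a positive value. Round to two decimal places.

T̂ = ρX + (1 − ρ)μ
  = 0.670 × 22.0 + 0.330 × 24.9
  = 14.7400 + 8.2170
  = 22.9570
  ≈ 22.957
T̂ − X = 22.957 − 22.0 = 0.957 → 0.96

0.96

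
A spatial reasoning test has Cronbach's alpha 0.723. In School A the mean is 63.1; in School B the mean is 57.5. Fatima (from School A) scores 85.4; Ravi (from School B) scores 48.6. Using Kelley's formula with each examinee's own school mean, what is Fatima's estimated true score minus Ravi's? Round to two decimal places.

28.16

T̂_Fatima = 0.723(85.4) + 0.277(63.1) = 79.2229
T̂_Ravi = 0.723(48.6) + 0.277(57.5) = 51.0653
Difference = 79.2229 − 51.0653 = 28.1576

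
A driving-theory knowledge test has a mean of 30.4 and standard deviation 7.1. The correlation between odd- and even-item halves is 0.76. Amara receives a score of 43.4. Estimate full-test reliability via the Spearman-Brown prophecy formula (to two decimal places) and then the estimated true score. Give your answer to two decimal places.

Spearman-Brown: ρ = 2r/(1 + r) = 2(0.76)/(1 + 0.76) = 1.520/1.76 = 0.8636 → 0.86
T̂ = ρX + (1 − ρ)μ
  = 0.86 × 43.4 + 0.14 × 30.4
  = 37.324 + 4.256
  = 41.580
  ≈ 41.58

41.58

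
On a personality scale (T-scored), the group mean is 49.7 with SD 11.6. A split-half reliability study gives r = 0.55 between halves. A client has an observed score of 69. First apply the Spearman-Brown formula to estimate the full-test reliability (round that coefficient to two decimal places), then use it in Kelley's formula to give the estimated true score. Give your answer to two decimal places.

Spearman-Brown: ρ = 2r/(1 + r) = 2(0.55)/(1 + 0.55) = 1.100/1.55 = 0.7097 → 0.71
T̂ = ρX + (1 − ρ)μ
  = 0.71 × 69 + 0.29 × 49.7
  = 48.99 + 14.413
  = 63.403
  ≈ 63.40

63.40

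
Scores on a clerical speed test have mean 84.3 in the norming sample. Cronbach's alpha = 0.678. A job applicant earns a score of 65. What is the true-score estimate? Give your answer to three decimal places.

T̂ = ρX + (1 − ρ)μ
  = 0.678 × 65 + 0.322 × 84.3
  = 44.070 + 27.1446
  = 71.2146
  ≈ 71.215

71.215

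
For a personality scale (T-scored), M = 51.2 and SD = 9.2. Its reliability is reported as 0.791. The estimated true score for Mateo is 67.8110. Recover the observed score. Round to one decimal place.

T̂ = ρX + (1 − ρ)μ  ⇒  X = (T̂ − (1 − ρ)μ) / ρ
X = (67.8110 − 0.209 × 51.2) / 0.791 = (67.8110 − 10.7008) / 0.791 = 57.1102 / 0.791 = 72.200

72.2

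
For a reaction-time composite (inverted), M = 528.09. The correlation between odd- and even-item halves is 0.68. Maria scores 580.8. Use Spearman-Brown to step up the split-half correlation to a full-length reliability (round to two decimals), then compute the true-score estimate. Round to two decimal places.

Spearman-Brown: ρ = 2r/(1 + r) = 2(0.68)/(1 + 0.68) = 1.360/1.68 = 0.8095 → 0.81
Regress the observed score toward the mean by the unreliability: T̂ = 0.81·580.8 + 0.19·528.09 = 470.448 + 100.3371 = 570.785.

570.79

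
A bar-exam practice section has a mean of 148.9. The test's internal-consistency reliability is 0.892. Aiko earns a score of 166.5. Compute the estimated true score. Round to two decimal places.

Kelley's formula gives T̂ = 0.892·166.5 + 0.108·148.9 = 148.5180 + 16.0812 = 164.599.

164.60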